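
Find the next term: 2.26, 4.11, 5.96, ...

Differences: 4.11 - 2.26 = 1.85
This is an arithmetic sequence with common difference d = 1.85.
Next term = 5.96 + 1.85 = 7.81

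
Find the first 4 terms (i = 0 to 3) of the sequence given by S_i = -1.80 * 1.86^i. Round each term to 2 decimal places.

This is a geometric sequence.
i=0: S_0 = -1.8 * 1.86^0 = -1.8
i=1: S_1 = -1.8 * 1.86^1 ≈ -3.35
i=2: S_2 = -1.8 * 1.86^2 ≈ -6.23
i=3: S_3 = -1.8 * 1.86^3 ≈ -11.58
The first 4 terms are: [-1.8, -3.35, -6.23, -11.58]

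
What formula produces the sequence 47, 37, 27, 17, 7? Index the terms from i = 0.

Check differences: 37 - 47 = -10
27 - 37 = -10
Common difference d = -10.
First term a = 47.
Formula: S_i = 47 - 10*i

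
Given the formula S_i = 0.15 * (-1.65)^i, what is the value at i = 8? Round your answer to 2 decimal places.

S_8 = 0.15 * (-1.65)^8 ≈ 0.15 * 54.9378 ≈ 8.24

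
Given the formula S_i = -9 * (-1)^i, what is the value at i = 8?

S_8 = -9 * (-1)^8 = -9 * 1 = -9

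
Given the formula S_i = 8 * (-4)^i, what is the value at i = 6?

S_6 = 8 * (-4)^6 = 8 * 4096 = 32768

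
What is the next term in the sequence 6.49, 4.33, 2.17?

Differences: 4.33 - 6.49 = -2.16
This is an arithmetic sequence with common difference d = -2.16.
Next term = 2.17 + -2.16 = 0.01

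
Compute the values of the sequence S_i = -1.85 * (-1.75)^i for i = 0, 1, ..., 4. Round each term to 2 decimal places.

This is a geometric sequence.
i=0: S_0 = -1.85 * (-1.75)^0 = -1.85
i=1: S_1 = -1.85 * (-1.75)^1 ≈ 3.24
i=2: S_2 = -1.85 * (-1.75)^2 ≈ -5.67
i=3: S_3 = -1.85 * (-1.75)^3 ≈ 9.91
i=4: S_4 = -1.85 * (-1.75)^4 ≈ -17.35
The first 5 terms are: [-1.85, 3.24, -5.67, 9.91, -17.35]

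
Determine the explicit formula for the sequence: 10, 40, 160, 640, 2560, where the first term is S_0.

Check ratios: 40 / 10 = 4.0
Common ratio r = 4.
First term a = 10.
Formula: S_i = 10 * 4^i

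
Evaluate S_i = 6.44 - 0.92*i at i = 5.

S_5 = 6.44 + -0.92*5 = 6.44 + -4.6 = 1.84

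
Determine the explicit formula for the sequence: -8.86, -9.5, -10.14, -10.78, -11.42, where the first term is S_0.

Check differences: -9.5 - -8.86 = -0.64
-10.14 - -9.5 = -0.64
Common difference d = -0.64.
First term a = -8.86.
Formula: S_i = -8.86 - 0.64*i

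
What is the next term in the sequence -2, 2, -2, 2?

Ratios: 2 / -2 = -1.0
This is a geometric sequence with common ratio r = -1.
Next term = 2 * -1 = -2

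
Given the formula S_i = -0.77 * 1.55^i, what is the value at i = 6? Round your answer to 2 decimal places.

S_6 = -0.77 * 1.55^6 ≈ -0.77 * 13.8672 ≈ -10.68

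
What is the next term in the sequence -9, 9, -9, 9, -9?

Ratios: 9 / -9 = -1.0
This is a geometric sequence with common ratio r = -1.
Next term = -9 * -1 = 9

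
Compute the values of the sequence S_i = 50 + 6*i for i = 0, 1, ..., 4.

This is an arithmetic sequence.
i=0: S_0 = 50 + 6*0 = 50
i=1: S_1 = 50 + 6*1 = 56
i=2: S_2 = 50 + 6*2 = 62
i=3: S_3 = 50 + 6*3 = 68
i=4: S_4 = 50 + 6*4 = 74
The first 5 terms are: [50, 56, 62, 68, 74]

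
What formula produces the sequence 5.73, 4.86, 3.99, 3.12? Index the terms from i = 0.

Check differences: 4.86 - 5.73 = -0.87
3.99 - 4.86 = -0.87
Common difference d = -0.87.
First term a = 5.73.
Formula: S_i = 5.73 - 0.87*i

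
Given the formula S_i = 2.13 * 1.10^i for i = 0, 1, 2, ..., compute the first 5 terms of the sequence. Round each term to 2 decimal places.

This is a geometric sequence.
i=0: S_0 = 2.13 * 1.1^0 = 2.13
i=1: S_1 = 2.13 * 1.1^1 ≈ 2.34
i=2: S_2 = 2.13 * 1.1^2 ≈ 2.58
i=3: S_3 = 2.13 * 1.1^3 ≈ 2.84
i=4: S_4 = 2.13 * 1.1^4 ≈ 3.12
The first 5 terms are: [2.13, 2.34, 2.58, 2.84, 3.12]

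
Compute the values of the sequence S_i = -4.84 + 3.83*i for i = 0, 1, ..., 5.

This is an arithmetic sequence.
i=0: S_0 = -4.84 + 3.83*0 = -4.84
i=1: S_1 = -4.84 + 3.83*1 = -1.01
i=2: S_2 = -4.84 + 3.83*2 = 2.82
i=3: S_3 = -4.84 + 3.83*3 = 6.65
i=4: S_4 = -4.84 + 3.83*4 = 10.48
i=5: S_5 = -4.84 + 3.83*5 = 14.31
The first 6 terms are: [-4.84, -1.01, 2.82, 6.65, 10.48, 14.31]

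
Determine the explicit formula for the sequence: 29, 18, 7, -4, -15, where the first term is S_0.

Check differences: 18 - 29 = -11
7 - 18 = -11
Common difference d = -11.
First term a = 29.
Formula: S_i = 29 - 11*i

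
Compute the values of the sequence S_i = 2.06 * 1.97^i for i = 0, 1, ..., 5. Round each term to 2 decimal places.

This is a geometric sequence.
i=0: S_0 = 2.06 * 1.97^0 = 2.06
i=1: S_1 = 2.06 * 1.97^1 ≈ 4.06
i=2: S_2 = 2.06 * 1.97^2 ≈ 7.99
i=3: S_3 = 2.06 * 1.97^3 ≈ 15.75
i=4: S_4 = 2.06 * 1.97^4 ≈ 31.03
i=5: S_5 = 2.06 * 1.97^5 ≈ 61.12
The first 6 terms are: [2.06, 4.06, 7.99, 15.75, 31.03, 61.12]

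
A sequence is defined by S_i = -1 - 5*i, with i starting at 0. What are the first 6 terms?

This is an arithmetic sequence.
i=0: S_0 = -1 + -5*0 = -1
i=1: S_1 = -1 + -5*1 = -6
i=2: S_2 = -1 + -5*2 = -11
i=3: S_3 = -1 + -5*3 = -16
i=4: S_4 = -1 + -5*4 = -21
i=5: S_5 = -1 + -5*5 = -26
The first 6 terms are: [-1, -6, -11, -16, -21, -26]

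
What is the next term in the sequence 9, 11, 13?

Differences: 11 - 9 = 2
This is an arithmetic sequence with common difference d = 2.
Next term = 13 + 2 = 15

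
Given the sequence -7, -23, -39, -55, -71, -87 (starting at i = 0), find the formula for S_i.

Check differences: -23 - -7 = -16
-39 - -23 = -16
Common difference d = -16.
First term a = -7.
Formula: S_i = -7 - 16*i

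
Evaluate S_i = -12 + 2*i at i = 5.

S_5 = -12 + 2*5 = -12 + 10 = -2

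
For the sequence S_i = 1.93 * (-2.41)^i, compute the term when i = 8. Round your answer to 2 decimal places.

S_8 = 1.93 * (-2.41)^8 ≈ 1.93 * 1137.9845 ≈ 2196.31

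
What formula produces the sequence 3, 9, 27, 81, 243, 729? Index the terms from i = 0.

Check ratios: 9 / 3 = 3.0
Common ratio r = 3.
First term a = 3.
Formula: S_i = 3 * 3^i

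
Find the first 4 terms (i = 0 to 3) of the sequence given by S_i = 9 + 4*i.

This is an arithmetic sequence.
i=0: S_0 = 9 + 4*0 = 9
i=1: S_1 = 9 + 4*1 = 13
i=2: S_2 = 9 + 4*2 = 17
i=3: S_3 = 9 + 4*3 = 21
The first 4 terms are: [9, 13, 17, 21]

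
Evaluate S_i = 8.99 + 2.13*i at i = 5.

S_5 = 8.99 + 2.13*5 = 8.99 + 10.65 = 19.64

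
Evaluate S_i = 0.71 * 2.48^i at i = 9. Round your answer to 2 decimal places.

S_9 = 0.71 * 2.48^9 ≈ 0.71 * 3548.666 ≈ 2519.55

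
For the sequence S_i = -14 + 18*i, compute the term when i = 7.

S_7 = -14 + 18*7 = -14 + 126 = 112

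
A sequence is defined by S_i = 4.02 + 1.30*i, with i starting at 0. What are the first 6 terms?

This is an arithmetic sequence.
i=0: S_0 = 4.02 + 1.3*0 = 4.02
i=1: S_1 = 4.02 + 1.3*1 = 5.32
i=2: S_2 = 4.02 + 1.3*2 = 6.62
i=3: S_3 = 4.02 + 1.3*3 = 7.92
i=4: S_4 = 4.02 + 1.3*4 = 9.22
i=5: S_5 = 4.02 + 1.3*5 = 10.52
The first 6 terms are: [4.02, 5.32, 6.62, 7.92, 9.22, 10.52]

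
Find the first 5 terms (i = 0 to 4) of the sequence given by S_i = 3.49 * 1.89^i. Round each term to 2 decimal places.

This is a geometric sequence.
i=0: S_0 = 3.49 * 1.89^0 = 3.49
i=1: S_1 = 3.49 * 1.89^1 ≈ 6.6
i=2: S_2 = 3.49 * 1.89^2 ≈ 12.47
i=3: S_3 = 3.49 * 1.89^3 ≈ 23.56
i=4: S_4 = 3.49 * 1.89^4 ≈ 44.53
The first 5 terms are: [3.49, 6.6, 12.47, 23.56, 44.53]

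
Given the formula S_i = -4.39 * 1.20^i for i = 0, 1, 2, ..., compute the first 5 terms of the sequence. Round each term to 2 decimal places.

This is a geometric sequence.
i=0: S_0 = -4.39 * 1.2^0 = -4.39
i=1: S_1 = -4.39 * 1.2^1 ≈ -5.27
i=2: S_2 = -4.39 * 1.2^2 ≈ -6.32
i=3: S_3 = -4.39 * 1.2^3 ≈ -7.59
i=4: S_4 = -4.39 * 1.2^4 ≈ -9.1
The first 5 terms are: [-4.39, -5.27, -6.32, -7.59, -9.1]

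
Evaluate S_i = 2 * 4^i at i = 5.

S_5 = 2 * 4^5 = 2 * 1024 = 2048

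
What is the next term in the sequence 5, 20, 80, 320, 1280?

Ratios: 20 / 5 = 4.0
This is a geometric sequence with common ratio r = 4.
Next term = 1280 * 4 = 5120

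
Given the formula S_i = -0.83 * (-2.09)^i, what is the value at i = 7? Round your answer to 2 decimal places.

S_7 = -0.83 * (-2.09)^7 ≈ -0.83 * -174.1903 ≈ 144.58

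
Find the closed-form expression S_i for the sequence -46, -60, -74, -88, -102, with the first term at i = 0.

Check differences: -60 - -46 = -14
-74 - -60 = -14
Common difference d = -14.
First term a = -46.
Formula: S_i = -46 - 14*i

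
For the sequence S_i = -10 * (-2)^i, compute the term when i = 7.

S_7 = -10 * (-2)^7 = -10 * -128 = 1280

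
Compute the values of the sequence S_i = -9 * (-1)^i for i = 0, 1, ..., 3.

This is a geometric sequence.
i=0: S_0 = -9 * (-1)^0 = -9
i=1: S_1 = -9 * (-1)^1 = 9
i=2: S_2 = -9 * (-1)^2 = -9
i=3: S_3 = -9 * (-1)^3 = 9
The first 4 terms are: [-9, 9, -9, 9]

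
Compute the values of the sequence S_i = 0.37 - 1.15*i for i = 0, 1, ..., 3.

This is an arithmetic sequence.
i=0: S_0 = 0.37 + -1.15*0 = 0.37
i=1: S_1 = 0.37 + -1.15*1 = -0.78
i=2: S_2 = 0.37 + -1.15*2 = -1.93
i=3: S_3 = 0.37 + -1.15*3 = -3.08
The first 4 terms are: [0.37, -0.78, -1.93, -3.08]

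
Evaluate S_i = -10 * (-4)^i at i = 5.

S_5 = -10 * (-4)^5 = -10 * -1024 = 10240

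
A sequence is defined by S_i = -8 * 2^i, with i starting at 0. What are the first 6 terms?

This is a geometric sequence.
i=0: S_0 = -8 * 2^0 = -8
i=1: S_1 = -8 * 2^1 = -16
i=2: S_2 = -8 * 2^2 = -32
i=3: S_3 = -8 * 2^3 = -64
i=4: S_4 = -8 * 2^4 = -128
i=5: S_5 = -8 * 2^5 = -256
The first 6 terms are: [-8, -16, -32, -64, -128, -256]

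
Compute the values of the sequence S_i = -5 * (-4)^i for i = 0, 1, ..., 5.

This is a geometric sequence.
i=0: S_0 = -5 * (-4)^0 = -5
i=1: S_1 = -5 * (-4)^1 = 20
i=2: S_2 = -5 * (-4)^2 = -80
i=3: S_3 = -5 * (-4)^3 = 320
i=4: S_4 = -5 * (-4)^4 = -1280
i=5: S_5 = -5 * (-4)^5 = 5120
The first 6 terms are: [-5, 20, -80, 320, -1280, 5120]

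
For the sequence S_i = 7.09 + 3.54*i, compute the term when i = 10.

S_10 = 7.09 + 3.54*10 = 7.09 + 35.4 = 42.49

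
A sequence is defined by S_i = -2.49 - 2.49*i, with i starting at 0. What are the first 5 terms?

This is an arithmetic sequence.
i=0: S_0 = -2.49 + -2.49*0 = -2.49
i=1: S_1 = -2.49 + -2.49*1 = -4.98
i=2: S_2 = -2.49 + -2.49*2 = -7.47
i=3: S_3 = -2.49 + -2.49*3 = -9.96
i=4: S_4 = -2.49 + -2.49*4 = -12.45
The first 5 terms are: [-2.49, -4.98, -7.47, -9.96, -12.45]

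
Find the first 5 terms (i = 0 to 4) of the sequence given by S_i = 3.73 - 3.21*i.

This is an arithmetic sequence.
i=0: S_0 = 3.73 + -3.21*0 = 3.73
i=1: S_1 = 3.73 + -3.21*1 = 0.52
i=2: S_2 = 3.73 + -3.21*2 = -2.69
i=3: S_3 = 3.73 + -3.21*3 = -5.9
i=4: S_4 = 3.73 + -3.21*4 = -9.11
The first 5 terms are: [3.73, 0.52, -2.69, -5.9, -9.11]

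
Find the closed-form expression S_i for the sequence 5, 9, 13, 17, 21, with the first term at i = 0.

Check differences: 9 - 5 = 4
13 - 9 = 4
Common difference d = 4.
First term a = 5.
Formula: S_i = 5 + 4*i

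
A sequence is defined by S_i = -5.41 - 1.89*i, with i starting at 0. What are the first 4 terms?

This is an arithmetic sequence.
i=0: S_0 = -5.41 + -1.89*0 = -5.41
i=1: S_1 = -5.41 + -1.89*1 = -7.3
i=2: S_2 = -5.41 + -1.89*2 = -9.19
i=3: S_3 = -5.41 + -1.89*3 = -11.08
The first 4 terms are: [-5.41, -7.3, -9.19, -11.08]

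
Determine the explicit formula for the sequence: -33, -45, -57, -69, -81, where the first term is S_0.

Check differences: -45 - -33 = -12
-57 - -45 = -12
Common difference d = -12.
First term a = -33.
Formula: S_i = -33 - 12*i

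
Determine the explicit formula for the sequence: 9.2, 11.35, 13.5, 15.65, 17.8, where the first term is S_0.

Check differences: 11.35 - 9.2 = 2.15
13.5 - 11.35 = 2.15
Common difference d = 2.15.
First term a = 9.2.
Formula: S_i = 9.20 + 2.15*i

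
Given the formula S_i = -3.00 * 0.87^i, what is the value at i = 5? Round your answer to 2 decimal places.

S_5 = -3.0 * 0.87^5 ≈ -3.0 * 0.4984 ≈ -1.5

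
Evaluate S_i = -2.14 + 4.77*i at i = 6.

S_6 = -2.14 + 4.77*6 = -2.14 + 28.62 = 26.48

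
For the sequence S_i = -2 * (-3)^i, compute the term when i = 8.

S_8 = -2 * (-3)^8 = -2 * 6561 = -13122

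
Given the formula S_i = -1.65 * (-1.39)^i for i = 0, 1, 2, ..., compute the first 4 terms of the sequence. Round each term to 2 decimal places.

This is a geometric sequence.
i=0: S_0 = -1.65 * (-1.39)^0 = -1.65
i=1: S_1 = -1.65 * (-1.39)^1 ≈ 2.29
i=2: S_2 = -1.65 * (-1.39)^2 ≈ -3.19
i=3: S_3 = -1.65 * (-1.39)^3 ≈ 4.43
The first 4 terms are: [-1.65, 2.29, -3.19, 4.43]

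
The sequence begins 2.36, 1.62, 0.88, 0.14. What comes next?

Differences: 1.62 - 2.36 = -0.74
This is an arithmetic sequence with common difference d = -0.74.
Next term = 0.14 + -0.74 = -0.6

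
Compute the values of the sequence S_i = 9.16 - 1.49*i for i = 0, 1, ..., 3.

This is an arithmetic sequence.
i=0: S_0 = 9.16 + -1.49*0 = 9.16
i=1: S_1 = 9.16 + -1.49*1 = 7.67
i=2: S_2 = 9.16 + -1.49*2 = 6.18
i=3: S_3 = 9.16 + -1.49*3 = 4.69
The first 4 terms are: [9.16, 7.67, 6.18, 4.69]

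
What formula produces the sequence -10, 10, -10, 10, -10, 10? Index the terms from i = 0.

Check ratios: 10 / -10 = -1.0
Common ratio r = -1.
First term a = -10.
Formula: S_i = -10 * (-1)^i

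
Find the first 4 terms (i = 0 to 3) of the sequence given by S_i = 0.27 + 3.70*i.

This is an arithmetic sequence.
i=0: S_0 = 0.27 + 3.7*0 = 0.27
i=1: S_1 = 0.27 + 3.7*1 = 3.97
i=2: S_2 = 0.27 + 3.7*2 = 7.67
i=3: S_3 = 0.27 + 3.7*3 = 11.37
The first 4 terms are: [0.27, 3.97, 7.67, 11.37]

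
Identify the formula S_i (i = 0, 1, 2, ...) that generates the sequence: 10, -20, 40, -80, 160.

Check ratios: -20 / 10 = -2.0
Common ratio r = -2.
First term a = 10.
Formula: S_i = 10 * (-2)^i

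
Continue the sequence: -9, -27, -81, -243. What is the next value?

Ratios: -27 / -9 = 3.0
This is a geometric sequence with common ratio r = 3.
Next term = -243 * 3 = -729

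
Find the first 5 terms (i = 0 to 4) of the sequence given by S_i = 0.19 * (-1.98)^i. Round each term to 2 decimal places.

This is a geometric sequence.
i=0: S_0 = 0.19 * (-1.98)^0 = 0.19
i=1: S_1 = 0.19 * (-1.98)^1 ≈ -0.38
i=2: S_2 = 0.19 * (-1.98)^2 ≈ 0.74
i=3: S_3 = 0.19 * (-1.98)^3 ≈ -1.47
i=4: S_4 = 0.19 * (-1.98)^4 ≈ 2.92
The first 5 terms are: [0.19, -0.38, 0.74, -1.47, 2.92]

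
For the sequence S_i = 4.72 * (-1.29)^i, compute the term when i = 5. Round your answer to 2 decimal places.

S_5 = 4.72 * (-1.29)^5 ≈ 4.72 * -3.5723 ≈ -16.86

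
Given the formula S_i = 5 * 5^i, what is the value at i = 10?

S_10 = 5 * 5^10 = 5 * 9765625 = 48828125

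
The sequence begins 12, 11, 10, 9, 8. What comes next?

Differences: 11 - 12 = -1
This is an arithmetic sequence with common difference d = -1.
Next term = 8 + -1 = 7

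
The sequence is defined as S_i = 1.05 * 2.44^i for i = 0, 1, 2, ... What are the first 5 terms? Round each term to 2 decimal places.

This is a geometric sequence.
i=0: S_0 = 1.05 * 2.44^0 = 1.05
i=1: S_1 = 1.05 * 2.44^1 ≈ 2.56
i=2: S_2 = 1.05 * 2.44^2 ≈ 6.25
i=3: S_3 = 1.05 * 2.44^3 ≈ 15.25
i=4: S_4 = 1.05 * 2.44^4 ≈ 37.22
The first 5 terms are: [1.05, 2.56, 6.25, 15.25, 37.22]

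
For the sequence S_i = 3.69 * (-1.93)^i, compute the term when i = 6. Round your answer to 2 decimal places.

S_6 = 3.69 * (-1.93)^6 ≈ 3.69 * 51.6825 ≈ 190.71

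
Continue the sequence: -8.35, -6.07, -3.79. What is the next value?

Differences: -6.07 - -8.35 = 2.28
This is an arithmetic sequence with common difference d = 2.28.
Next term = -3.79 + 2.28 = -1.51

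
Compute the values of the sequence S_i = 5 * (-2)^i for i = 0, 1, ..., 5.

This is a geometric sequence.
i=0: S_0 = 5 * (-2)^0 = 5
i=1: S_1 = 5 * (-2)^1 = -10
i=2: S_2 = 5 * (-2)^2 = 20
i=3: S_3 = 5 * (-2)^3 = -40
i=4: S_4 = 5 * (-2)^4 = 80
i=5: S_5 = 5 * (-2)^5 = -160
The first 6 terms are: [5, -10, 20, -40, 80, -160]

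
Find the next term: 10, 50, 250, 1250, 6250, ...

Ratios: 50 / 10 = 5.0
This is a geometric sequence with common ratio r = 5.
Next term = 6250 * 5 = 31250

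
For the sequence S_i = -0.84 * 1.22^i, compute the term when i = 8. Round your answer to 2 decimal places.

S_8 = -0.84 * 1.22^8 ≈ -0.84 * 4.9077 ≈ -4.12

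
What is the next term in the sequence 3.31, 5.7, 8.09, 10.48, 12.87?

Differences: 5.7 - 3.31 = 2.39
This is an arithmetic sequence with common difference d = 2.39.
Next term = 12.87 + 2.39 = 15.26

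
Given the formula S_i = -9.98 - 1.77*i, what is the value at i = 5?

S_5 = -9.98 + -1.77*5 = -9.98 + -8.85 = -18.83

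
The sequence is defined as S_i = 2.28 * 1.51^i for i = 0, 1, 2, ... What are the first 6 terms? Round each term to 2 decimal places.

This is a geometric sequence.
i=0: S_0 = 2.28 * 1.51^0 = 2.28
i=1: S_1 = 2.28 * 1.51^1 ≈ 3.44
i=2: S_2 = 2.28 * 1.51^2 ≈ 5.2
i=3: S_3 = 2.28 * 1.51^3 ≈ 7.85
i=4: S_4 = 2.28 * 1.51^4 ≈ 11.85
i=5: S_5 = 2.28 * 1.51^5 ≈ 17.9
The first 6 terms are: [2.28, 3.44, 5.2, 7.85, 11.85, 17.9]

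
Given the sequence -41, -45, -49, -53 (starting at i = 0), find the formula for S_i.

Check differences: -45 - -41 = -4
-49 - -45 = -4
Common difference d = -4.
First term a = -41.
Formula: S_i = -41 - 4*i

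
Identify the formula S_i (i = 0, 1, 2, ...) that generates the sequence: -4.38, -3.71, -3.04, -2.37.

Check differences: -3.71 - -4.38 = 0.67
-3.04 - -3.71 = 0.67
Common difference d = 0.67.
First term a = -4.38.
Formula: S_i = -4.38 + 0.67*i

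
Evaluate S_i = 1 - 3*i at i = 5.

S_5 = 1 + -3*5 = 1 + -15 = -14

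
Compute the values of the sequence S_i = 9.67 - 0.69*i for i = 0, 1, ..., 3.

This is an arithmetic sequence.
i=0: S_0 = 9.67 + -0.69*0 = 9.67
i=1: S_1 = 9.67 + -0.69*1 = 8.98
i=2: S_2 = 9.67 + -0.69*2 = 8.29
i=3: S_3 = 9.67 + -0.69*3 = 7.6
The first 4 terms are: [9.67, 8.98, 8.29, 7.6]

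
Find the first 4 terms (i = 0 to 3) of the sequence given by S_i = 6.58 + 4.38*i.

This is an arithmetic sequence.
i=0: S_0 = 6.58 + 4.38*0 = 6.58
i=1: S_1 = 6.58 + 4.38*1 = 10.96
i=2: S_2 = 6.58 + 4.38*2 = 15.34
i=3: S_3 = 6.58 + 4.38*3 = 19.72
The first 4 terms are: [6.58, 10.96, 15.34, 19.72]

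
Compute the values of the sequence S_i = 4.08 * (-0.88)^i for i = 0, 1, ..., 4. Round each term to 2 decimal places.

This is a geometric sequence.
i=0: S_0 = 4.08 * (-0.88)^0 = 4.08
i=1: S_1 = 4.08 * (-0.88)^1 ≈ -3.59
i=2: S_2 = 4.08 * (-0.88)^2 ≈ 3.16
i=3: S_3 = 4.08 * (-0.88)^3 ≈ -2.78
i=4: S_4 = 4.08 * (-0.88)^4 ≈ 2.45
The first 5 terms are: [4.08, -3.59, 3.16, -2.78, 2.45]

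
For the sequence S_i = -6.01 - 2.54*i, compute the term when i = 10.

S_10 = -6.01 + -2.54*10 = -6.01 + -25.4 = -31.41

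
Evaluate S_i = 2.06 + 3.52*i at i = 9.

S_9 = 2.06 + 3.52*9 = 2.06 + 31.68 = 33.74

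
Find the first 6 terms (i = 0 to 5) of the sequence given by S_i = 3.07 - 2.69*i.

This is an arithmetic sequence.
i=0: S_0 = 3.07 + -2.69*0 = 3.07
i=1: S_1 = 3.07 + -2.69*1 = 0.38
i=2: S_2 = 3.07 + -2.69*2 = -2.31
i=3: S_3 = 3.07 + -2.69*3 = -5.0
i=4: S_4 = 3.07 + -2.69*4 = -7.69
i=5: S_5 = 3.07 + -2.69*5 = -10.38
The first 6 terms are: [3.07, 0.38, -2.31, -5.0, -7.69, -10.38]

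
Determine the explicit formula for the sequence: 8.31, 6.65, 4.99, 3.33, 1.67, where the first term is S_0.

Check differences: 6.65 - 8.31 = -1.66
4.99 - 6.65 = -1.66
Common difference d = -1.66.
First term a = 8.31.
Formula: S_i = 8.31 - 1.66*i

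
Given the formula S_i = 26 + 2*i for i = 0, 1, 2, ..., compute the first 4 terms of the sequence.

This is an arithmetic sequence.
i=0: S_0 = 26 + 2*0 = 26
i=1: S_1 = 26 + 2*1 = 28
i=2: S_2 = 26 + 2*2 = 30
i=3: S_3 = 26 + 2*3 = 32
The first 4 terms are: [26, 28, 30, 32]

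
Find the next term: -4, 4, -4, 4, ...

Ratios: 4 / -4 = -1.0
This is a geometric sequence with common ratio r = -1.
Next term = 4 * -1 = -4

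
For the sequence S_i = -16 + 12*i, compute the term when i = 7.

S_7 = -16 + 12*7 = -16 + 84 = 68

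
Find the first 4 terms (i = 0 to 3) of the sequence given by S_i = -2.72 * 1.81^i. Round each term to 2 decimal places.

This is a geometric sequence.
i=0: S_0 = -2.72 * 1.81^0 = -2.72
i=1: S_1 = -2.72 * 1.81^1 ≈ -4.92
i=2: S_2 = -2.72 * 1.81^2 ≈ -8.91
i=3: S_3 = -2.72 * 1.81^3 ≈ -16.13
The first 4 terms are: [-2.72, -4.92, -8.91, -16.13]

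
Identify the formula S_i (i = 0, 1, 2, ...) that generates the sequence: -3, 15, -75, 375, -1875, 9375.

Check ratios: 15 / -3 = -5.0
Common ratio r = -5.
First term a = -3.
Formula: S_i = -3 * (-5)^i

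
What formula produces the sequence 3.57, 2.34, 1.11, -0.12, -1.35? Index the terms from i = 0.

Check differences: 2.34 - 3.57 = -1.23
1.11 - 2.34 = -1.23
Common difference d = -1.23.
First term a = 3.57.
Formula: S_i = 3.57 - 1.23*i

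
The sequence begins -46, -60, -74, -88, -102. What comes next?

Differences: -60 - -46 = -14
This is an arithmetic sequence with common difference d = -14.
Next term = -102 + -14 = -116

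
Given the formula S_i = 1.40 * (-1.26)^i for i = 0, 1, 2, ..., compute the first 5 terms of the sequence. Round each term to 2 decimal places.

This is a geometric sequence.
i=0: S_0 = 1.4 * (-1.26)^0 = 1.4
i=1: S_1 = 1.4 * (-1.26)^1 ≈ -1.76
i=2: S_2 = 1.4 * (-1.26)^2 ≈ 2.22
i=3: S_3 = 1.4 * (-1.26)^3 ≈ -2.8
i=4: S_4 = 1.4 * (-1.26)^4 ≈ 3.53
The first 5 terms are: [1.4, -1.76, 2.22, -2.8, 3.53]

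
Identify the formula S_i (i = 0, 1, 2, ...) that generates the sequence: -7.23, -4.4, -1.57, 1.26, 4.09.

Check differences: -4.4 - -7.23 = 2.83
-1.57 - -4.4 = 2.83
Common difference d = 2.83.
First term a = -7.23.
Formula: S_i = -7.23 + 2.83*i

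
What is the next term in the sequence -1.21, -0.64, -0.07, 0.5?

Differences: -0.64 - -1.21 = 0.57
This is an arithmetic sequence with common difference d = 0.57.
Next term = 0.5 + 0.57 = 1.07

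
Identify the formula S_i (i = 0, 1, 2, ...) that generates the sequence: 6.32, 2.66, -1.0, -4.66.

Check differences: 2.66 - 6.32 = -3.66
-1.0 - 2.66 = -3.66
Common difference d = -3.66.
First term a = 6.32.
Formula: S_i = 6.32 - 3.66*i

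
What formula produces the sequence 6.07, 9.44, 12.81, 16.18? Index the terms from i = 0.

Check differences: 9.44 - 6.07 = 3.37
12.81 - 9.44 = 3.37
Common difference d = 3.37.
First term a = 6.07.
Formula: S_i = 6.07 + 3.37*i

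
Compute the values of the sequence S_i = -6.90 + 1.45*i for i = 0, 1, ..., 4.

This is an arithmetic sequence.
i=0: S_0 = -6.9 + 1.45*0 = -6.9
i=1: S_1 = -6.9 + 1.45*1 = -5.45
i=2: S_2 = -6.9 + 1.45*2 = -4.0
i=3: S_3 = -6.9 + 1.45*3 = -2.55
i=4: S_4 = -6.9 + 1.45*4 = -1.1
The first 5 terms are: [-6.9, -5.45, -4.0, -2.55, -1.1]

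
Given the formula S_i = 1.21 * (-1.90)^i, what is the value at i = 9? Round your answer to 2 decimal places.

S_9 = 1.21 * (-1.9)^9 ≈ 1.21 * -322.6877 ≈ -390.45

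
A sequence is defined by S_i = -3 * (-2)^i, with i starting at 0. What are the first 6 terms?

This is a geometric sequence.
i=0: S_0 = -3 * (-2)^0 = -3
i=1: S_1 = -3 * (-2)^1 = 6
i=2: S_2 = -3 * (-2)^2 = -12
i=3: S_3 = -3 * (-2)^3 = 24
i=4: S_4 = -3 * (-2)^4 = -48
i=5: S_5 = -3 * (-2)^5 = 96
The first 6 terms are: [-3, 6, -12, 24, -48, 96]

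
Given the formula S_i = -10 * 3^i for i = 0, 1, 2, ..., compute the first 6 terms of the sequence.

This is a geometric sequence.
i=0: S_0 = -10 * 3^0 = -10
i=1: S_1 = -10 * 3^1 = -30
i=2: S_2 = -10 * 3^2 = -90
i=3: S_3 = -10 * 3^3 = -270
i=4: S_4 = -10 * 3^4 = -810
i=5: S_5 = -10 * 3^5 = -2430
The first 6 terms are: [-10, -30, -90, -270, -810, -2430]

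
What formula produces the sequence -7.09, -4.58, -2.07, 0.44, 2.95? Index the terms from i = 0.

Check differences: -4.58 - -7.09 = 2.51
-2.07 - -4.58 = 2.51
Common difference d = 2.51.
First term a = -7.09.
Formula: S_i = -7.09 + 2.51*i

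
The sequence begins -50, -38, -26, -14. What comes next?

Differences: -38 - -50 = 12
This is an arithmetic sequence with common difference d = 12.
Next term = -14 + 12 = -2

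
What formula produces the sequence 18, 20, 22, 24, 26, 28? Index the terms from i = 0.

Check differences: 20 - 18 = 2
22 - 20 = 2
Common difference d = 2.
First term a = 18.
Formula: S_i = 18 + 2*i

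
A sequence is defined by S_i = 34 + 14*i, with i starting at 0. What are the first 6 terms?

This is an arithmetic sequence.
i=0: S_0 = 34 + 14*0 = 34
i=1: S_1 = 34 + 14*1 = 48
i=2: S_2 = 34 + 14*2 = 62
i=3: S_3 = 34 + 14*3 = 76
i=4: S_4 = 34 + 14*4 = 90
i=5: S_5 = 34 + 14*5 = 104
The first 6 terms are: [34, 48, 62, 76, 90, 104]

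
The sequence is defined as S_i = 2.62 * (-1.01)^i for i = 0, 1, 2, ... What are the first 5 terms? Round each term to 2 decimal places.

This is a geometric sequence.
i=0: S_0 = 2.62 * (-1.01)^0 = 2.62
i=1: S_1 = 2.62 * (-1.01)^1 ≈ -2.65
i=2: S_2 = 2.62 * (-1.01)^2 ≈ 2.67
i=3: S_3 = 2.62 * (-1.01)^3 ≈ -2.7
i=4: S_4 = 2.62 * (-1.01)^4 ≈ 2.73
The first 5 terms are: [2.62, -2.65, 2.67, -2.7, 2.73]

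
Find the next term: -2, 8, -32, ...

Ratios: 8 / -2 = -4.0
This is a geometric sequence with common ratio r = -4.
Next term = -32 * -4 = 128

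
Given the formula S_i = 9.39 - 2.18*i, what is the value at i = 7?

S_7 = 9.39 + -2.18*7 = 9.39 + -15.26 = -5.87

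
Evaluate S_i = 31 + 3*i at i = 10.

S_10 = 31 + 3*10 = 31 + 30 = 61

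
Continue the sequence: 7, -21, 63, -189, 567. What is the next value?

Ratios: -21 / 7 = -3.0
This is a geometric sequence with common ratio r = -3.
Next term = 567 * -3 = -1701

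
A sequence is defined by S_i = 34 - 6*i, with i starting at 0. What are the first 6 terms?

This is an arithmetic sequence.
i=0: S_0 = 34 + -6*0 = 34
i=1: S_1 = 34 + -6*1 = 28
i=2: S_2 = 34 + -6*2 = 22
i=3: S_3 = 34 + -6*3 = 16
i=4: S_4 = 34 + -6*4 = 10
i=5: S_5 = 34 + -6*5 = 4
The first 6 terms are: [34, 28, 22, 16, 10, 4]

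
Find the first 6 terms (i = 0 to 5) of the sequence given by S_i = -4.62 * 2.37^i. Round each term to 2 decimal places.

This is a geometric sequence.
i=0: S_0 = -4.62 * 2.37^0 = -4.62
i=1: S_1 = -4.62 * 2.37^1 ≈ -10.95
i=2: S_2 = -4.62 * 2.37^2 ≈ -25.95
i=3: S_3 = -4.62 * 2.37^3 ≈ -61.5
i=4: S_4 = -4.62 * 2.37^4 ≈ -145.76
i=5: S_5 = -4.62 * 2.37^5 ≈ -345.45
The first 6 terms are: [-4.62, -10.95, -25.95, -61.5, -145.76, -345.45]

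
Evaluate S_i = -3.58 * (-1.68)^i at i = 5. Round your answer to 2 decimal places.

S_5 = -3.58 * (-1.68)^5 ≈ -3.58 * -13.3828 ≈ 47.91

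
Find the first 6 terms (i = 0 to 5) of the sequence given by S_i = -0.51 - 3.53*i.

This is an arithmetic sequence.
i=0: S_0 = -0.51 + -3.53*0 = -0.51
i=1: S_1 = -0.51 + -3.53*1 = -4.04
i=2: S_2 = -0.51 + -3.53*2 = -7.57
i=3: S_3 = -0.51 + -3.53*3 = -11.1
i=4: S_4 = -0.51 + -3.53*4 = -14.63
i=5: S_5 = -0.51 + -3.53*5 = -18.16
The first 6 terms are: [-0.51, -4.04, -7.57, -11.1, -14.63, -18.16]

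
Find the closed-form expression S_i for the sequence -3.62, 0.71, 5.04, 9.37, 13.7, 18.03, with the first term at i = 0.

Check differences: 0.71 - -3.62 = 4.33
5.04 - 0.71 = 4.33
Common difference d = 4.33.
First term a = -3.62.
Formula: S_i = -3.62 + 4.33*i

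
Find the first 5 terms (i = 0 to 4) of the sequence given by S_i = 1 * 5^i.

This is a geometric sequence.
i=0: S_0 = 1 * 5^0 = 1
i=1: S_1 = 1 * 5^1 = 5
i=2: S_2 = 1 * 5^2 = 25
i=3: S_3 = 1 * 5^3 = 125
i=4: S_4 = 1 * 5^4 = 625
The first 5 terms are: [1, 5, 25, 125, 625]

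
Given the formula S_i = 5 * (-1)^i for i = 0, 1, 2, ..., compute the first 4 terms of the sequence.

This is a geometric sequence.
i=0: S_0 = 5 * (-1)^0 = 5
i=1: S_1 = 5 * (-1)^1 = -5
i=2: S_2 = 5 * (-1)^2 = 5
i=3: S_3 = 5 * (-1)^3 = -5
The first 4 terms are: [5, -5, 5, -5]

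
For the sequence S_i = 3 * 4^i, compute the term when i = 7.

S_7 = 3 * 4^7 = 3 * 16384 = 49152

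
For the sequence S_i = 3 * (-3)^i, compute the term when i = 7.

S_7 = 3 * (-3)^7 = 3 * -2187 = -6561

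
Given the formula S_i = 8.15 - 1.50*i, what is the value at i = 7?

S_7 = 8.15 + -1.5*7 = 8.15 + -10.5 = -2.35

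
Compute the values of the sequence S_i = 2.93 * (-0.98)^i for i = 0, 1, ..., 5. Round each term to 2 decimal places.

This is a geometric sequence.
i=0: S_0 = 2.93 * (-0.98)^0 = 2.93
i=1: S_1 = 2.93 * (-0.98)^1 ≈ -2.87
i=2: S_2 = 2.93 * (-0.98)^2 ≈ 2.81
i=3: S_3 = 2.93 * (-0.98)^3 ≈ -2.76
i=4: S_4 = 2.93 * (-0.98)^4 ≈ 2.7
i=5: S_5 = 2.93 * (-0.98)^5 ≈ -2.65
The first 6 terms are: [2.93, -2.87, 2.81, -2.76, 2.7, -2.65]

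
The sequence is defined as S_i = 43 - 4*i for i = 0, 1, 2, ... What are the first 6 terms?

This is an arithmetic sequence.
i=0: S_0 = 43 + -4*0 = 43
i=1: S_1 = 43 + -4*1 = 39
i=2: S_2 = 43 + -4*2 = 35
i=3: S_3 = 43 + -4*3 = 31
i=4: S_4 = 43 + -4*4 = 27
i=5: S_5 = 43 + -4*5 = 23
The first 6 terms are: [43, 39, 35, 31, 27, 23]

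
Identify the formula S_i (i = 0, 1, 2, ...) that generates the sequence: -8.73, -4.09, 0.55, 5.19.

Check differences: -4.09 - -8.73 = 4.64
0.55 - -4.09 = 4.64
Common difference d = 4.64.
First term a = -8.73.
Formula: S_i = -8.73 + 4.64*i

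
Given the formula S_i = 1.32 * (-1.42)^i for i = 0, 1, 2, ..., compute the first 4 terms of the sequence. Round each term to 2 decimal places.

This is a geometric sequence.
i=0: S_0 = 1.32 * (-1.42)^0 = 1.32
i=1: S_1 = 1.32 * (-1.42)^1 ≈ -1.87
i=2: S_2 = 1.32 * (-1.42)^2 ≈ 2.66
i=3: S_3 = 1.32 * (-1.42)^3 ≈ -3.78
The first 4 terms are: [1.32, -1.87, 2.66, -3.78]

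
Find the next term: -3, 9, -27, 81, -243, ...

Ratios: 9 / -3 = -3.0
This is a geometric sequence with common ratio r = -3.
Next term = -243 * -3 = 729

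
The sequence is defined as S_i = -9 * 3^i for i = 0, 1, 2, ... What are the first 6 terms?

This is a geometric sequence.
i=0: S_0 = -9 * 3^0 = -9
i=1: S_1 = -9 * 3^1 = -27
i=2: S_2 = -9 * 3^2 = -81
i=3: S_3 = -9 * 3^3 = -243
i=4: S_4 = -9 * 3^4 = -729
i=5: S_5 = -9 * 3^5 = -2187
The first 6 terms are: [-9, -27, -81, -243, -729, -2187]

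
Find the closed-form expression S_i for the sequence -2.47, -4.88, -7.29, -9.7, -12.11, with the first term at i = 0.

Check differences: -4.88 - -2.47 = -2.41
-7.29 - -4.88 = -2.41
Common difference d = -2.41.
First term a = -2.47.
Formula: S_i = -2.47 - 2.41*i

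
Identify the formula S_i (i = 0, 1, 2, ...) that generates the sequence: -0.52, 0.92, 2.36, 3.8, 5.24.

Check differences: 0.92 - -0.52 = 1.44
2.36 - 0.92 = 1.44
Common difference d = 1.44.
First term a = -0.52.
Formula: S_i = -0.52 + 1.44*i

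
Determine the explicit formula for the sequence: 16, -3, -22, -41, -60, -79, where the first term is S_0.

Check differences: -3 - 16 = -19
-22 - -3 = -19
Common difference d = -19.
First term a = 16.
Formula: S_i = 16 - 19*i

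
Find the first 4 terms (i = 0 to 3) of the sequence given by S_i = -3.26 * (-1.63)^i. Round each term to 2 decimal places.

This is a geometric sequence.
i=0: S_0 = -3.26 * (-1.63)^0 = -3.26
i=1: S_1 = -3.26 * (-1.63)^1 ≈ 5.31
i=2: S_2 = -3.26 * (-1.63)^2 ≈ -8.66
i=3: S_3 = -3.26 * (-1.63)^3 ≈ 14.12
The first 4 terms are: [-3.26, 5.31, -8.66, 14.12]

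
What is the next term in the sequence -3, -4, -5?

Differences: -4 - -3 = -1
This is an arithmetic sequence with common difference d = -1.
Next term = -5 + -1 = -6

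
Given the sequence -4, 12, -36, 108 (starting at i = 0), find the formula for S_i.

Check ratios: 12 / -4 = -3.0
Common ratio r = -3.
First term a = -4.
Formula: S_i = -4 * (-3)^i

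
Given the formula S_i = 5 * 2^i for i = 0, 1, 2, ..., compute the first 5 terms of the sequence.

This is a geometric sequence.
i=0: S_0 = 5 * 2^0 = 5
i=1: S_1 = 5 * 2^1 = 10
i=2: S_2 = 5 * 2^2 = 20
i=3: S_3 = 5 * 2^3 = 40
i=4: S_4 = 5 * 2^4 = 80
The first 5 terms are: [5, 10, 20, 40, 80]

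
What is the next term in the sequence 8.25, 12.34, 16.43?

Differences: 12.34 - 8.25 = 4.09
This is an arithmetic sequence with common difference d = 4.09.
Next term = 16.43 + 4.09 = 20.52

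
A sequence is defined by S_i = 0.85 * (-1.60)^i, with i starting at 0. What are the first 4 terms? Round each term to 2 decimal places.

This is a geometric sequence.
i=0: S_0 = 0.85 * (-1.6)^0 = 0.85
i=1: S_1 = 0.85 * (-1.6)^1 = -1.36
i=2: S_2 = 0.85 * (-1.6)^2 ≈ 2.18
i=3: S_3 = 0.85 * (-1.6)^3 ≈ -3.48
The first 4 terms are: [0.85, -1.36, 2.18, -3.48]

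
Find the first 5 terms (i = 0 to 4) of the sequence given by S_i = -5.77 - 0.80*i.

This is an arithmetic sequence.
i=0: S_0 = -5.77 + -0.8*0 = -5.77
i=1: S_1 = -5.77 + -0.8*1 = -6.57
i=2: S_2 = -5.77 + -0.8*2 = -7.37
i=3: S_3 = -5.77 + -0.8*3 = -8.17
i=4: S_4 = -5.77 + -0.8*4 = -8.97
The first 5 terms are: [-5.77, -6.57, -7.37, -8.17, -8.97]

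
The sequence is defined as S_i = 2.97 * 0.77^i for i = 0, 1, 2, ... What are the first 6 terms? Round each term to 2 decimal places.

This is a geometric sequence.
i=0: S_0 = 2.97 * 0.77^0 = 2.97
i=1: S_1 = 2.97 * 0.77^1 ≈ 2.29
i=2: S_2 = 2.97 * 0.77^2 ≈ 1.76
i=3: S_3 = 2.97 * 0.77^3 ≈ 1.36
i=4: S_4 = 2.97 * 0.77^4 ≈ 1.04
i=5: S_5 = 2.97 * 0.77^5 ≈ 0.8
The first 6 terms are: [2.97, 2.29, 1.76, 1.36, 1.04, 0.8]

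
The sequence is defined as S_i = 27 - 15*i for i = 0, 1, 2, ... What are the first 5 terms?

This is an arithmetic sequence.
i=0: S_0 = 27 + -15*0 = 27
i=1: S_1 = 27 + -15*1 = 12
i=2: S_2 = 27 + -15*2 = -3
i=3: S_3 = 27 + -15*3 = -18
i=4: S_4 = 27 + -15*4 = -33
The first 5 terms are: [27, 12, -3, -18, -33]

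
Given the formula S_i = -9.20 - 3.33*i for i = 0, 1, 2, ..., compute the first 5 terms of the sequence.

This is an arithmetic sequence.
i=0: S_0 = -9.2 + -3.33*0 = -9.2
i=1: S_1 = -9.2 + -3.33*1 = -12.53
i=2: S_2 = -9.2 + -3.33*2 = -15.86
i=3: S_3 = -9.2 + -3.33*3 = -19.19
i=4: S_4 = -9.2 + -3.33*4 = -22.52
The first 5 terms are: [-9.2, -12.53, -15.86, -19.19, -22.52]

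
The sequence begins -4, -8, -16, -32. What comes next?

Ratios: -8 / -4 = 2.0
This is a geometric sequence with common ratio r = 2.
Next term = -32 * 2 = -64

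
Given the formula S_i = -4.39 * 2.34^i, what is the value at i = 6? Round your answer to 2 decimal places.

S_6 = -4.39 * 2.34^6 ≈ -4.39 * 164.1705 ≈ -720.71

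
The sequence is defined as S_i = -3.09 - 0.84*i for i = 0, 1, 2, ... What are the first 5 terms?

This is an arithmetic sequence.
i=0: S_0 = -3.09 + -0.84*0 = -3.09
i=1: S_1 = -3.09 + -0.84*1 = -3.93
i=2: S_2 = -3.09 + -0.84*2 = -4.77
i=3: S_3 = -3.09 + -0.84*3 = -5.61
i=4: S_4 = -3.09 + -0.84*4 = -6.45
The first 5 terms are: [-3.09, -3.93, -4.77, -5.61, -6.45]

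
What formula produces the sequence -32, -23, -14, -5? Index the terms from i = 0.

Check differences: -23 - -32 = 9
-14 - -23 = 9
Common difference d = 9.
First term a = -32.
Formula: S_i = -32 + 9*i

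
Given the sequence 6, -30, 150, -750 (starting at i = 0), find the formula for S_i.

Check ratios: -30 / 6 = -5.0
Common ratio r = -5.
First term a = 6.
Formula: S_i = 6 * (-5)^i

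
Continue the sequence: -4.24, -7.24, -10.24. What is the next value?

Differences: -7.24 - -4.24 = -3.0
This is an arithmetic sequence with common difference d = -3.0.
Next term = -10.24 + -3.0 = -13.24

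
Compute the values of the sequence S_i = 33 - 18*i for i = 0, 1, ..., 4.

This is an arithmetic sequence.
i=0: S_0 = 33 + -18*0 = 33
i=1: S_1 = 33 + -18*1 = 15
i=2: S_2 = 33 + -18*2 = -3
i=3: S_3 = 33 + -18*3 = -21
i=4: S_4 = 33 + -18*4 = -39
The first 5 terms are: [33, 15, -3, -21, -39]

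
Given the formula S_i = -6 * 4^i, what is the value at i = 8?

S_8 = -6 * 4^8 = -6 * 65536 = -393216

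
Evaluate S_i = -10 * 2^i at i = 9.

S_9 = -10 * 2^9 = -10 * 512 = -5120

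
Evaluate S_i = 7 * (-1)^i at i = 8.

S_8 = 7 * (-1)^8 = 7 * 1 = 7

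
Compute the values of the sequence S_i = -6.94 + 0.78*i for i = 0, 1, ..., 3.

This is an arithmetic sequence.
i=0: S_0 = -6.94 + 0.78*0 = -6.94
i=1: S_1 = -6.94 + 0.78*1 = -6.16
i=2: S_2 = -6.94 + 0.78*2 = -5.38
i=3: S_3 = -6.94 + 0.78*3 = -4.6
The first 4 terms are: [-6.94, -6.16, -5.38, -4.6]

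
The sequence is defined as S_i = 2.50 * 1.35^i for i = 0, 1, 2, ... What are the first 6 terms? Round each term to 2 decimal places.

This is a geometric sequence.
i=0: S_0 = 2.5 * 1.35^0 = 2.5
i=1: S_1 = 2.5 * 1.35^1 ≈ 3.38
i=2: S_2 = 2.5 * 1.35^2 ≈ 4.56
i=3: S_3 = 2.5 * 1.35^3 ≈ 6.15
i=4: S_4 = 2.5 * 1.35^4 ≈ 8.3
i=5: S_5 = 2.5 * 1.35^5 ≈ 11.21
The first 6 terms are: [2.5, 3.38, 4.56, 6.15, 8.3, 11.21]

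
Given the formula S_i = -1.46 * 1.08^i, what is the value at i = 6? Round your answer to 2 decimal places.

S_6 = -1.46 * 1.08^6 ≈ -1.46 * 1.5869 ≈ -2.32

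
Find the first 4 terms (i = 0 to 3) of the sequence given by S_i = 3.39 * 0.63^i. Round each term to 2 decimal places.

This is a geometric sequence.
i=0: S_0 = 3.39 * 0.63^0 = 3.39
i=1: S_1 = 3.39 * 0.63^1 ≈ 2.14
i=2: S_2 = 3.39 * 0.63^2 ≈ 1.35
i=3: S_3 = 3.39 * 0.63^3 ≈ 0.85
The first 4 terms are: [3.39, 2.14, 1.35, 0.85]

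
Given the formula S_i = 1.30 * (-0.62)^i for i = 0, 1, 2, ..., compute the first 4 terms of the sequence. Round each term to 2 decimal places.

This is a geometric sequence.
i=0: S_0 = 1.3 * (-0.62)^0 = 1.3
i=1: S_1 = 1.3 * (-0.62)^1 ≈ -0.81
i=2: S_2 = 1.3 * (-0.62)^2 ≈ 0.5
i=3: S_3 = 1.3 * (-0.62)^3 ≈ -0.31
The first 4 terms are: [1.3, -0.81, 0.5, -0.31]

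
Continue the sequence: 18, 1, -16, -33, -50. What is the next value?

Differences: 1 - 18 = -17
This is an arithmetic sequence with common difference d = -17.
Next term = -50 + -17 = -67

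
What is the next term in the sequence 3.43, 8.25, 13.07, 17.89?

Differences: 8.25 - 3.43 = 4.82
This is an arithmetic sequence with common difference d = 4.82.
Next term = 17.89 + 4.82 = 22.71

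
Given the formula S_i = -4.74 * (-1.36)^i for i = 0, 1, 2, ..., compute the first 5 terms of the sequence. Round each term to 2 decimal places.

This is a geometric sequence.
i=0: S_0 = -4.74 * (-1.36)^0 = -4.74
i=1: S_1 = -4.74 * (-1.36)^1 ≈ 6.45
i=2: S_2 = -4.74 * (-1.36)^2 ≈ -8.77
i=3: S_3 = -4.74 * (-1.36)^3 ≈ 11.92
i=4: S_4 = -4.74 * (-1.36)^4 ≈ -16.22
The first 5 terms are: [-4.74, 6.45, -8.77, 11.92, -16.22]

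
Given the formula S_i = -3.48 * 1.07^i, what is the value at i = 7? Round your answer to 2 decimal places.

S_7 = -3.48 * 1.07^7 ≈ -3.48 * 1.6058 ≈ -5.59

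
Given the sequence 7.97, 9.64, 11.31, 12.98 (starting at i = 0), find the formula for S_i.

Check differences: 9.64 - 7.97 = 1.67
11.31 - 9.64 = 1.67
Common difference d = 1.67.
First term a = 7.97.
Formula: S_i = 7.97 + 1.67*i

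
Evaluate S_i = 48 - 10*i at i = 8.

S_8 = 48 + -10*8 = 48 + -80 = -32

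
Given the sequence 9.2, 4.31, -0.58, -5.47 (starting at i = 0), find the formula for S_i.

Check differences: 4.31 - 9.2 = -4.89
-0.58 - 4.31 = -4.89
Common difference d = -4.89.
First term a = 9.2.
Formula: S_i = 9.20 - 4.89*i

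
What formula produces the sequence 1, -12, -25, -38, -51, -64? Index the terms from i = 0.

Check differences: -12 - 1 = -13
-25 - -12 = -13
Common difference d = -13.
First term a = 1.
Formula: S_i = 1 - 13*i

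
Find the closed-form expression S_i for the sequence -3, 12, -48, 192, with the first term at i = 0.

Check ratios: 12 / -3 = -4.0
Common ratio r = -4.
First term a = -3.
Formula: S_i = -3 * (-4)^i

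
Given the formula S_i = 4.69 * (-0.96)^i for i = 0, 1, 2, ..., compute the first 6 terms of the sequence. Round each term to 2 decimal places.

This is a geometric sequence.
i=0: S_0 = 4.69 * (-0.96)^0 = 4.69
i=1: S_1 = 4.69 * (-0.96)^1 ≈ -4.5
i=2: S_2 = 4.69 * (-0.96)^2 ≈ 4.32
i=3: S_3 = 4.69 * (-0.96)^3 ≈ -4.15
i=4: S_4 = 4.69 * (-0.96)^4 ≈ 3.98
i=5: S_5 = 4.69 * (-0.96)^5 ≈ -3.82
The first 6 terms are: [4.69, -4.5, 4.32, -4.15, 3.98, -3.82]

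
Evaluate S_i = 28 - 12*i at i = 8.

S_8 = 28 + -12*8 = 28 + -96 = -68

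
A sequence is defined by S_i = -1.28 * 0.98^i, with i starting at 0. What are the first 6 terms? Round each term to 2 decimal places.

This is a geometric sequence.
i=0: S_0 = -1.28 * 0.98^0 = -1.28
i=1: S_1 = -1.28 * 0.98^1 ≈ -1.25
i=2: S_2 = -1.28 * 0.98^2 ≈ -1.23
i=3: S_3 = -1.28 * 0.98^3 ≈ -1.2
i=4: S_4 = -1.28 * 0.98^4 ≈ -1.18
i=5: S_5 = -1.28 * 0.98^5 ≈ -1.16
The first 6 terms are: [-1.28, -1.25, -1.23, -1.2, -1.18, -1.16]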